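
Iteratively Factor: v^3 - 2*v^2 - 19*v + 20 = (v + 4)*(v^2 - 6*v + 5) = (v - 1)*(v + 4)*(v - 5)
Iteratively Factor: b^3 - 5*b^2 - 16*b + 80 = (b - 5)*(b^2 - 16) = (b - 5)*(b + 4)*(b - 4)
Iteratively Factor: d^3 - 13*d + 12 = (d + 4)*(d^2 - 4*d + 3) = (d - 3)*(d + 4)*(d - 1)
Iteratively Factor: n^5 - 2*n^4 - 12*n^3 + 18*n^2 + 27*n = (n - 3)*(n^4 + n^3 - 9*n^2 - 9*n) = (n - 3)*(n + 1)*(n^3 - 9*n) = n*(n - 3)*(n + 1)*(n^2 - 9) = n*(n - 3)^2*(n + 1)*(n + 3)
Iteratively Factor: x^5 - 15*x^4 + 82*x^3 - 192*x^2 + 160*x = (x - 5)*(x^4 - 10*x^3 + 32*x^2 - 32*x) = (x - 5)*(x - 2)*(x^3 - 8*x^2 + 16*x) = (x - 5)*(x - 4)*(x - 2)*(x^2 - 4*x) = x*(x - 5)*(x - 4)*(x - 2)*(x - 4)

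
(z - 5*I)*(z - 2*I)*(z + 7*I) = z^3 + 39*z - 70*I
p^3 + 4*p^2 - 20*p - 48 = (p - 4)*(p + 2)*(p + 6)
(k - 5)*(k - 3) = k^2 - 8*k + 15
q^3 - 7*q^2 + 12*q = q*(q - 4)*(q - 3)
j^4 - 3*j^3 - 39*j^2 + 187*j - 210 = (j - 5)*(j - 3)*(j - 2)*(j + 7)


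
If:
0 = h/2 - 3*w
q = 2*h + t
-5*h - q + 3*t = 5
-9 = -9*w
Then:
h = 6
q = 71/2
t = 47/2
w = 1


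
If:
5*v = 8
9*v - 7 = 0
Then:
No Solution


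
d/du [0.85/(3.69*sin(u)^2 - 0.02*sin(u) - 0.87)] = (0.017 - 6.273*sin(u))*cos(u)/(-3.69*sin(u)^2 + 0.02*sin(u) + 0.87)^2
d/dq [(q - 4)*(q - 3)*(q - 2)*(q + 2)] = 4*q^3 - 21*q^2 + 16*q + 28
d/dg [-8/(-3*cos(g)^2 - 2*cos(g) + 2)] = 16*(3*cos(g) + 1)*sin(g)/(3*cos(g)^2 + 2*cos(g) - 2)^2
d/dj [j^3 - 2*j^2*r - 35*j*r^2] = 3*j^2 - 4*j*r - 35*r^2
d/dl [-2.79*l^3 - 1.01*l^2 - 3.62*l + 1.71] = -8.37*l^2 - 2.02*l - 3.62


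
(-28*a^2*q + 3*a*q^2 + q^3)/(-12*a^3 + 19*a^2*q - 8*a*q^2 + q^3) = q*(7*a + q)/(3*a^2 - 4*a*q + q^2)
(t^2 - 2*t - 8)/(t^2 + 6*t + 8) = (t - 4)/(t + 4)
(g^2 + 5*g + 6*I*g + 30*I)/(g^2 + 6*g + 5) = (g + 6*I)/(g + 1)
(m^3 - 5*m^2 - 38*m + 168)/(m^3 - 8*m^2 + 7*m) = (m^2 + 2*m - 24)/(m*(m - 1))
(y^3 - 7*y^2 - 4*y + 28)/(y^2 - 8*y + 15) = (y^3 - 7*y^2 - 4*y + 28)/(y^2 - 8*y + 15)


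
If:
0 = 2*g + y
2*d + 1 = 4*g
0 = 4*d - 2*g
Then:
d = 1/6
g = 1/3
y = -2/3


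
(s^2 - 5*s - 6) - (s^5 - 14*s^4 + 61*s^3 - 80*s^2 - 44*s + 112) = -s^5 + 14*s^4 - 61*s^3 + 81*s^2 + 39*s - 118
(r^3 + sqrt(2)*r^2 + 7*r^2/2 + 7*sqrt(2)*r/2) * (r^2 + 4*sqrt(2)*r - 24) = r^5 + 7*r^4/2 + 5*sqrt(2)*r^4 - 16*r^3 + 35*sqrt(2)*r^3/2 - 56*r^2 - 24*sqrt(2)*r^2 - 84*sqrt(2)*r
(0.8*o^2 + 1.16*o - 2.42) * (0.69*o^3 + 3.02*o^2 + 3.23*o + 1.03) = 0.552*o^5 + 3.2164*o^4 + 4.4174*o^3 - 2.7376*o^2 - 6.6218*o - 2.4926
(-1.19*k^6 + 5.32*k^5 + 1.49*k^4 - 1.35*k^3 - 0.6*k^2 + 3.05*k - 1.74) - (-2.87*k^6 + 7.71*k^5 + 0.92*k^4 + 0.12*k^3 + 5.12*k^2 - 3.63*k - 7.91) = 1.68*k^6 - 2.39*k^5 + 0.57*k^4 - 1.47*k^3 - 5.72*k^2 + 6.68*k + 6.17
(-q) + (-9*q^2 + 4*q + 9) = -9*q^2 + 3*q + 9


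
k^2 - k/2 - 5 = (k - 5/2)*(k + 2)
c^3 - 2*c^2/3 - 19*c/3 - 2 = (c - 3)*(c + 1/3)*(c + 2)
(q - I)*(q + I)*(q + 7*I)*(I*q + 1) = I*q^4 - 6*q^3 + 8*I*q^2 - 6*q + 7*I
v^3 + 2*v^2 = v^2*(v + 2)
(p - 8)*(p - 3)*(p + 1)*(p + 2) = p^4 - 8*p^3 - 7*p^2 + 50*p + 48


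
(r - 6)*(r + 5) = r^2 - r - 30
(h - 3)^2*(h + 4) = h^3 - 2*h^2 - 15*h + 36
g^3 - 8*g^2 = g^2*(g - 8)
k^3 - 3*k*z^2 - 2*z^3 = (k - 2*z)*(k + z)^2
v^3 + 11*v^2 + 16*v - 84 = (v - 2)*(v + 6)*(v + 7)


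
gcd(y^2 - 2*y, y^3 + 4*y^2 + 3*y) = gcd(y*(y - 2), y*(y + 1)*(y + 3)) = y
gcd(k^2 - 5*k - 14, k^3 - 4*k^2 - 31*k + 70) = k - 7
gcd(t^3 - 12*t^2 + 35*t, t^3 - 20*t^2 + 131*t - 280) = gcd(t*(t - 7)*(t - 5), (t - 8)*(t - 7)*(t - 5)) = t^2 - 12*t + 35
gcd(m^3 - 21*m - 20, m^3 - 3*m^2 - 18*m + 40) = m^2 - m - 20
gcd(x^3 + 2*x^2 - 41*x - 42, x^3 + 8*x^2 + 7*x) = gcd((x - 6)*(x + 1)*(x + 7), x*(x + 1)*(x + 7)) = x^2 + 8*x + 7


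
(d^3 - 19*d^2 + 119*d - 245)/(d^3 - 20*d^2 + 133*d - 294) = (d - 5)/(d - 6)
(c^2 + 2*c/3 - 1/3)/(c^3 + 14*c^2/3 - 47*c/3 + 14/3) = (c + 1)/(c^2 + 5*c - 14)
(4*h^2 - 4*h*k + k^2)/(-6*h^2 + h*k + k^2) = (-2*h + k)/(3*h + k)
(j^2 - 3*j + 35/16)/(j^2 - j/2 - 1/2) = (-16*j^2 + 48*j - 35)/(8*(-2*j^2 + j + 1))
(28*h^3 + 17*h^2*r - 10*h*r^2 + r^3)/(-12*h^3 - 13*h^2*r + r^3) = (-7*h + r)/(3*h + r)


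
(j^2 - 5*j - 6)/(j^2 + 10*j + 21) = (j^2 - 5*j - 6)/(j^2 + 10*j + 21)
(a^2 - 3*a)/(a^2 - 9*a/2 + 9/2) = 2*a/(2*a - 3)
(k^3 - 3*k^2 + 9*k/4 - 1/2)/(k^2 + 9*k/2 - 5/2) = (k^2 - 5*k/2 + 1)/(k + 5)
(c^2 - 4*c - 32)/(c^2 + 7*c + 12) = (c - 8)/(c + 3)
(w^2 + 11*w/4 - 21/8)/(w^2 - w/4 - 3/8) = (2*w + 7)/(2*w + 1)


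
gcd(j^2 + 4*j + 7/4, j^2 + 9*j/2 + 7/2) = j + 7/2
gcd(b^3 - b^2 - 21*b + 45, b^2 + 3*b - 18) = b - 3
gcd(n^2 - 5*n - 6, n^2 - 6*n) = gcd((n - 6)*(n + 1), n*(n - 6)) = n - 6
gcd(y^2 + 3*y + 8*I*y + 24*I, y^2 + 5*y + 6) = y + 3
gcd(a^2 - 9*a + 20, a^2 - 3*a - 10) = a - 5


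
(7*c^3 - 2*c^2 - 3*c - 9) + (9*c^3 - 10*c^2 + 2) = 16*c^3 - 12*c^2 - 3*c - 7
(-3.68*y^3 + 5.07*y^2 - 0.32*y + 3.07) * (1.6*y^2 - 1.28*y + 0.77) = -5.888*y^5 + 12.8224*y^4 - 9.8352*y^3 + 9.2255*y^2 - 4.176*y + 2.3639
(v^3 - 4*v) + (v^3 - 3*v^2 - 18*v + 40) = 2*v^3 - 3*v^2 - 22*v + 40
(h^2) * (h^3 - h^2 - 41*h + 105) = h^5 - h^4 - 41*h^3 + 105*h^2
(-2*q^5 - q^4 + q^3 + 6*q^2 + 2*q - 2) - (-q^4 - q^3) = -2*q^5 + 2*q^3 + 6*q^2 + 2*q - 2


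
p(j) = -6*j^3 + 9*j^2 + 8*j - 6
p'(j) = -18*j^2 + 18*j + 8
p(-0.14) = -6.93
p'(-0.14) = 5.13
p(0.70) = 1.95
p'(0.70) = 11.78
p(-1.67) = 33.68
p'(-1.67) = -72.26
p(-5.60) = 1285.14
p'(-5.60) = -657.28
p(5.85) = -852.41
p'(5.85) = -502.70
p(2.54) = -25.94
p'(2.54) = -62.41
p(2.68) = -35.41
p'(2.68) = -73.04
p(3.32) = -99.80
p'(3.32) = -130.64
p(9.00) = -3579.00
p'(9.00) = -1288.00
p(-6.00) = 1566.00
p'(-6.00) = -748.00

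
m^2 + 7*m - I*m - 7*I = (m + 7)*(m - I)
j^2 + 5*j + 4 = (j + 1)*(j + 4)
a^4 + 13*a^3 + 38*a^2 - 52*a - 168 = (a - 2)*(a + 2)*(a + 6)*(a + 7)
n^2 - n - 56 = (n - 8)*(n + 7)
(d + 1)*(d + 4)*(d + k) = d^3 + d^2*k + 5*d^2 + 5*d*k + 4*d + 4*k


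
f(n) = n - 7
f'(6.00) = 1.00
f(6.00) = -1.00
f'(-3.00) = 1.00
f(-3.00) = -10.00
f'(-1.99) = 1.00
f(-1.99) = -8.99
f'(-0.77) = 1.00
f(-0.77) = -7.77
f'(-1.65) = 1.00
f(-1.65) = -8.65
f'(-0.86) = 1.00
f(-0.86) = -7.86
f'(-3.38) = 1.00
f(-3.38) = -10.38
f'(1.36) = 1.00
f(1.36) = -5.64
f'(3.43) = 1.00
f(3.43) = -3.57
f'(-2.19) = 1.00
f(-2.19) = -9.19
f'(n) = 1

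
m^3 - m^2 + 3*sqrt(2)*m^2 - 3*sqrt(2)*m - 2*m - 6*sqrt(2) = (m - 2)*(m + 1)*(m + 3*sqrt(2))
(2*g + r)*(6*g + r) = 12*g^2 + 8*g*r + r^2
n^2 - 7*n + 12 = (n - 4)*(n - 3)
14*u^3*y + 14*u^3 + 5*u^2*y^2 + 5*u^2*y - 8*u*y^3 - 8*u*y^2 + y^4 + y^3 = (-7*u + y)*(-2*u + y)*(u + y)*(y + 1)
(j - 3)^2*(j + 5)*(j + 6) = j^4 + 5*j^3 - 27*j^2 - 81*j + 270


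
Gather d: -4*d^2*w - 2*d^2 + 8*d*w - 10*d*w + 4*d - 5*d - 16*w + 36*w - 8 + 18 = d^2*(-4*w - 2) + d*(-2*w - 1) + 20*w + 10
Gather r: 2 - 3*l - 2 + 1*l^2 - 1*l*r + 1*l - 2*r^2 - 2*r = l^2 - 2*l - 2*r^2 + r*(-l - 2)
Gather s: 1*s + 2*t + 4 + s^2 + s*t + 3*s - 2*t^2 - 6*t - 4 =s^2 + s*(t + 4) - 2*t^2 - 4*t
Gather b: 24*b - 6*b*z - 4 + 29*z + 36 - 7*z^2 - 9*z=b*(24 - 6*z) - 7*z^2 + 20*z + 32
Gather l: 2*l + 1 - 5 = 2*l - 4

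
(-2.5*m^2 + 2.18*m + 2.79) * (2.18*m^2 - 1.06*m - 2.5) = -5.45*m^4 + 7.4024*m^3 + 10.0214*m^2 - 8.4074*m - 6.975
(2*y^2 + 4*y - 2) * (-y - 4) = -2*y^3 - 12*y^2 - 14*y + 8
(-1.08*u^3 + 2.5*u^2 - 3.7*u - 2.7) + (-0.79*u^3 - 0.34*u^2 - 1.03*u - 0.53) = -1.87*u^3 + 2.16*u^2 - 4.73*u - 3.23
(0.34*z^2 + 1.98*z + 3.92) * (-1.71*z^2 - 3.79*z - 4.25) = -0.5814*z^4 - 4.6744*z^3 - 15.6524*z^2 - 23.2718*z - 16.66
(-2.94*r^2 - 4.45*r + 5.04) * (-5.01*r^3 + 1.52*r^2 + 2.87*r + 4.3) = 14.7294*r^5 + 17.8257*r^4 - 40.4522*r^3 - 17.7527*r^2 - 4.6702*r + 21.672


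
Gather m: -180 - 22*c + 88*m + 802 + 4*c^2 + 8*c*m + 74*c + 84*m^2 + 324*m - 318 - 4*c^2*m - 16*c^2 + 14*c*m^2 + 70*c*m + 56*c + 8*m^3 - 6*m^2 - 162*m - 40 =-12*c^2 + 108*c + 8*m^3 + m^2*(14*c + 78) + m*(-4*c^2 + 78*c + 250) + 264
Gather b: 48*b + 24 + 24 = 48*b + 48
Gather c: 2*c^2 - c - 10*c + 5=2*c^2 - 11*c + 5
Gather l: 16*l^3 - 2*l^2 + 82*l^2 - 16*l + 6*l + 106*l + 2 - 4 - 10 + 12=16*l^3 + 80*l^2 + 96*l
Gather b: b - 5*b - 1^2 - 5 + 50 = 44 - 4*b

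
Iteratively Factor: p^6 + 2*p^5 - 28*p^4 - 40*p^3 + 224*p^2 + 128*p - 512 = (p - 4)*(p^5 + 6*p^4 - 4*p^3 - 56*p^2 + 128) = (p - 4)*(p - 2)*(p^4 + 8*p^3 + 12*p^2 - 32*p - 64) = (p - 4)*(p - 2)*(p + 4)*(p^3 + 4*p^2 - 4*p - 16) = (p - 4)*(p - 2)*(p + 4)^2*(p^2 - 4) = (p - 4)*(p - 2)^2*(p + 4)^2*(p + 2)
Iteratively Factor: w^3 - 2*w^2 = (w - 2)*(w^2) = w*(w - 2)*(w)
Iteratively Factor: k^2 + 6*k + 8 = (k + 2)*(k + 4)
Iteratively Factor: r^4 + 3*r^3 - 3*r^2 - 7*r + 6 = (r - 1)*(r^3 + 4*r^2 + r - 6) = (r - 1)*(r + 3)*(r^2 + r - 2) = (r - 1)*(r + 2)*(r + 3)*(r - 1)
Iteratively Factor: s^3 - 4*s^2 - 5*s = (s - 5)*(s^2 + s) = s*(s - 5)*(s + 1)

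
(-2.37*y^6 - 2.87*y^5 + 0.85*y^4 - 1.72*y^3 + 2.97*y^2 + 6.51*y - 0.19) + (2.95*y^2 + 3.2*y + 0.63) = -2.37*y^6 - 2.87*y^5 + 0.85*y^4 - 1.72*y^3 + 5.92*y^2 + 9.71*y + 0.44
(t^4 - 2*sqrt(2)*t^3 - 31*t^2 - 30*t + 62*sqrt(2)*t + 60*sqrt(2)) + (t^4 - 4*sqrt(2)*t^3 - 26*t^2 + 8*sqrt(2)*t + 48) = 2*t^4 - 6*sqrt(2)*t^3 - 57*t^2 - 30*t + 70*sqrt(2)*t + 48 + 60*sqrt(2)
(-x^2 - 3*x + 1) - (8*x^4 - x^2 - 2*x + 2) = -8*x^4 - x - 1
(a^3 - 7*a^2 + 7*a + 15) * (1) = a^3 - 7*a^2 + 7*a + 15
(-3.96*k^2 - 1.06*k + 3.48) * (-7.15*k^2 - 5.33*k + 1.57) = 28.314*k^4 + 28.6858*k^3 - 25.4494*k^2 - 20.2126*k + 5.4636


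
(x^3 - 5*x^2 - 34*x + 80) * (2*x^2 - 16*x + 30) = 2*x^5 - 26*x^4 + 42*x^3 + 554*x^2 - 2300*x + 2400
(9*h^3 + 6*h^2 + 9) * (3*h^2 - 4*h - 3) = 27*h^5 - 18*h^4 - 51*h^3 + 9*h^2 - 36*h - 27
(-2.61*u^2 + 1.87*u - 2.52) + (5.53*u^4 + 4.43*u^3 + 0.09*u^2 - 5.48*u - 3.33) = 5.53*u^4 + 4.43*u^3 - 2.52*u^2 - 3.61*u - 5.85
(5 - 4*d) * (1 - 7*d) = 28*d^2 - 39*d + 5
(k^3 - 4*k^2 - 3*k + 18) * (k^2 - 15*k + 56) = k^5 - 19*k^4 + 113*k^3 - 161*k^2 - 438*k + 1008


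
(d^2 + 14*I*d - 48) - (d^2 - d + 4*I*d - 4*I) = d + 10*I*d - 48 + 4*I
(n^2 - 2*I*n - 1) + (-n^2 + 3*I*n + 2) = I*n + 1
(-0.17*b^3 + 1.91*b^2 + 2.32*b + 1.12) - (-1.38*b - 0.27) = -0.17*b^3 + 1.91*b^2 + 3.7*b + 1.39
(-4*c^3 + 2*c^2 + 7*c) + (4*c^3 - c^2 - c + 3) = c^2 + 6*c + 3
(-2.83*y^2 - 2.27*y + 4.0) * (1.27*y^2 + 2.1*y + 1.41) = -3.5941*y^4 - 8.8259*y^3 - 3.6773*y^2 + 5.1993*y + 5.64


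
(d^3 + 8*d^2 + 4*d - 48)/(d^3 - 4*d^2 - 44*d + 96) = (d + 4)/(d - 8)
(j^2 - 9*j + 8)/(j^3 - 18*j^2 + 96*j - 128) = (j - 1)/(j^2 - 10*j + 16)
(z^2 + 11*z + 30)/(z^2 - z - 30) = (z + 6)/(z - 6)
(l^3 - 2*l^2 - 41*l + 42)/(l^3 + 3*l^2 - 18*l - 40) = (l^3 - 2*l^2 - 41*l + 42)/(l^3 + 3*l^2 - 18*l - 40)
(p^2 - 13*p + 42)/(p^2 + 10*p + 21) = (p^2 - 13*p + 42)/(p^2 + 10*p + 21)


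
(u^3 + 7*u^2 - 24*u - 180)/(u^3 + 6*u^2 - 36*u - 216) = (u - 5)/(u - 6)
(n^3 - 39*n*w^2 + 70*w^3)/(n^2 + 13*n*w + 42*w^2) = (n^2 - 7*n*w + 10*w^2)/(n + 6*w)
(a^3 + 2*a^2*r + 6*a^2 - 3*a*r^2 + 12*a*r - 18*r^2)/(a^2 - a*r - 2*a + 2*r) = (a^2 + 3*a*r + 6*a + 18*r)/(a - 2)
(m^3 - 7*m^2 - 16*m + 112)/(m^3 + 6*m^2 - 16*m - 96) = (m - 7)/(m + 6)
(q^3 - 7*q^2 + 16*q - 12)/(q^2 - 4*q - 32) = (-q^3 + 7*q^2 - 16*q + 12)/(-q^2 + 4*q + 32)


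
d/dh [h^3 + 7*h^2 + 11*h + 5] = 3*h^2 + 14*h + 11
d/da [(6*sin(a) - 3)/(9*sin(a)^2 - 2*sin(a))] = 6*(-9*cos(a) + 9/tan(a) - cos(a)/sin(a)^2)/(9*sin(a) - 2)^2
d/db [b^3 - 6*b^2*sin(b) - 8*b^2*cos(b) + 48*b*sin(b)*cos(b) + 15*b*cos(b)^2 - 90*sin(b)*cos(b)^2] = 8*b^2*sin(b) - 6*b^2*cos(b) + 3*b^2 - 12*b*sin(b) - 15*b*sin(2*b) - 16*b*cos(b) + 48*b*cos(2*b) + 24*sin(2*b) - 45*cos(b)/2 + 15*cos(2*b)/2 - 135*cos(3*b)/2 + 15/2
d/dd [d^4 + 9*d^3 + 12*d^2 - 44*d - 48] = 4*d^3 + 27*d^2 + 24*d - 44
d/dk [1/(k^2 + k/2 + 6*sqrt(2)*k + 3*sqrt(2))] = 2*(-4*k - 12*sqrt(2) - 1)/(2*k^2 + k + 12*sqrt(2)*k + 6*sqrt(2))^2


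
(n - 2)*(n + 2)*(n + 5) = n^3 + 5*n^2 - 4*n - 20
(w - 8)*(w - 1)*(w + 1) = w^3 - 8*w^2 - w + 8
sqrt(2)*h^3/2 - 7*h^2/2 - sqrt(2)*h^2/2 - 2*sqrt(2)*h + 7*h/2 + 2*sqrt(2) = (h - 1)*(h - 4*sqrt(2))*(sqrt(2)*h/2 + 1/2)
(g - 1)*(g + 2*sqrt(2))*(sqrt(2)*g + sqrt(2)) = sqrt(2)*g^3 + 4*g^2 - sqrt(2)*g - 4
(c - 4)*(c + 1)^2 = c^3 - 2*c^2 - 7*c - 4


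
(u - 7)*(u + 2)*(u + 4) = u^3 - u^2 - 34*u - 56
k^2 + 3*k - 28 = (k - 4)*(k + 7)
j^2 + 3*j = j*(j + 3)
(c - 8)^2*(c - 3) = c^3 - 19*c^2 + 112*c - 192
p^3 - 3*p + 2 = (p - 1)^2*(p + 2)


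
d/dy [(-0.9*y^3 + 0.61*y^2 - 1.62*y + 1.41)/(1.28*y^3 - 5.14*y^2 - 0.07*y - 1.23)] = (-4.44089209850063e-16*y^5 + 3.8452*y^4 + 4.2732*y^3 - 10.4629*y^2 + 12.9942*y + 2.0913)/(1.6384*y^6 - 13.1584*y^5 + 26.2404*y^4 - 2.4292*y^3 + 12.6493*y^2 + 0.1722*y + 1.5129)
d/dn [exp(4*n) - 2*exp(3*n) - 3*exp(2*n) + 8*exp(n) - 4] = (4*exp(3*n) - 6*exp(2*n) - 6*exp(n) + 8)*exp(n)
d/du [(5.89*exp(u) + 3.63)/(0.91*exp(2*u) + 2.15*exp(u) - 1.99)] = (-(1.82*exp(u) + 2.15)*(5.89*exp(u) + 3.63) + 5.3599*exp(2*u) + 12.6635*exp(u) - 11.7211)*exp(u)/(0.91*exp(2*u) + 2.15*exp(u) - 1.99)^2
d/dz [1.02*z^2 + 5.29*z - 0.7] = 2.04*z + 5.29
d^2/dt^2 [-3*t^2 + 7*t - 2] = -6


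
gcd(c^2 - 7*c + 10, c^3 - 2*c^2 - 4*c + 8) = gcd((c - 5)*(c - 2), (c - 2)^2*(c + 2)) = c - 2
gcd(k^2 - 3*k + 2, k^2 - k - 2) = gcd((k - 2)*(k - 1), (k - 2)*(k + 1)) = k - 2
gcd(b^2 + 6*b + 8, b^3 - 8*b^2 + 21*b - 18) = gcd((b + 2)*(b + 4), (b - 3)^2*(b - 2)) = 1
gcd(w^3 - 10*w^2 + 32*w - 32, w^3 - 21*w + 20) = w - 4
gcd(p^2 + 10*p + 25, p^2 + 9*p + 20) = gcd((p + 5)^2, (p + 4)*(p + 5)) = p + 5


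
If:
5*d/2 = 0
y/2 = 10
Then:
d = 0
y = 20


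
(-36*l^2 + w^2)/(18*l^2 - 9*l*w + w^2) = (6*l + w)/(-3*l + w)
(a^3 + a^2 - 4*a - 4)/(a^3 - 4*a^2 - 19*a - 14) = (a - 2)/(a - 7)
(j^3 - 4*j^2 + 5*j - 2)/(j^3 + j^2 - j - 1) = (j^2 - 3*j + 2)/(j^2 + 2*j + 1)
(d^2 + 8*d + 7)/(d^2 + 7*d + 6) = (d + 7)/(d + 6)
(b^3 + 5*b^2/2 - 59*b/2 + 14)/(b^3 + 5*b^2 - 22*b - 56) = (b - 1/2)/(b + 2)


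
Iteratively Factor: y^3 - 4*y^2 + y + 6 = (y - 3)*(y^2 - y - 2) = (y - 3)*(y - 2)*(y + 1)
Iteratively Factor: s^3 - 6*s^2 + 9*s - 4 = (s - 1)*(s^2 - 5*s + 4) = (s - 1)^2*(s - 4)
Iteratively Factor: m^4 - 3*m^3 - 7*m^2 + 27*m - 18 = (m - 1)*(m^3 - 2*m^2 - 9*m + 18) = (m - 3)*(m - 1)*(m^2 + m - 6) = (m - 3)*(m - 1)*(m + 3)*(m - 2)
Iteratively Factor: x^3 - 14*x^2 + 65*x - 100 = (x - 5)*(x^2 - 9*x + 20) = (x - 5)*(x - 4)*(x - 5)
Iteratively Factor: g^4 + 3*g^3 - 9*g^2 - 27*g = (g + 3)*(g^3 - 9*g) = g*(g + 3)*(g^2 - 9) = g*(g - 3)*(g + 3)*(g + 3)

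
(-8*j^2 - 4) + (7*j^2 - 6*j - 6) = -j^2 - 6*j - 10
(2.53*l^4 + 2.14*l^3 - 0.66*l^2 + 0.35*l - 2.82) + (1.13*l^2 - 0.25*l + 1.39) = 2.53*l^4 + 2.14*l^3 + 0.47*l^2 + 0.1*l - 1.43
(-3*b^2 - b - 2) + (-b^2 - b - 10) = -4*b^2 - 2*b - 12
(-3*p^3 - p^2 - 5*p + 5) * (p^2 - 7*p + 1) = -3*p^5 + 20*p^4 - p^3 + 39*p^2 - 40*p + 5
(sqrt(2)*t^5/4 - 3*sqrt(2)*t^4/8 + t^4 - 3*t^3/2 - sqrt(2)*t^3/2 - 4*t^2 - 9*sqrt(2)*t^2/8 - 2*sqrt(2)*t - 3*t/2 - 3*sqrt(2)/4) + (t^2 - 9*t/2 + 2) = sqrt(2)*t^5/4 - 3*sqrt(2)*t^4/8 + t^4 - 3*t^3/2 - sqrt(2)*t^3/2 - 3*t^2 - 9*sqrt(2)*t^2/8 - 6*t - 2*sqrt(2)*t - 3*sqrt(2)/4 + 2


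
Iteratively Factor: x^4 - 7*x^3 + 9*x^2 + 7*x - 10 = (x - 1)*(x^3 - 6*x^2 + 3*x + 10) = (x - 1)*(x + 1)*(x^2 - 7*x + 10) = (x - 2)*(x - 1)*(x + 1)*(x - 5)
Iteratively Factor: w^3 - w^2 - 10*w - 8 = (w + 2)*(w^2 - 3*w - 4) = (w + 1)*(w + 2)*(w - 4)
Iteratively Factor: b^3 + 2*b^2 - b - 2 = (b + 1)*(b^2 + b - 2) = (b - 1)*(b + 1)*(b + 2)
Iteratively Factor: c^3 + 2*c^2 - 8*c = (c - 2)*(c^2 + 4*c) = c*(c - 2)*(c + 4)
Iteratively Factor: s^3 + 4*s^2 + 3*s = (s + 3)*(s^2 + s) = (s + 1)*(s + 3)*(s)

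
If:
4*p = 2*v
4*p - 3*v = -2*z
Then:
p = z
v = 2*z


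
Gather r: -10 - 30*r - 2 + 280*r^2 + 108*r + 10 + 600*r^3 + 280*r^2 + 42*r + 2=600*r^3 + 560*r^2 + 120*r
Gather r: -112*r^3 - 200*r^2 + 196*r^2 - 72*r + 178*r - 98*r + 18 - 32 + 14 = -112*r^3 - 4*r^2 + 8*r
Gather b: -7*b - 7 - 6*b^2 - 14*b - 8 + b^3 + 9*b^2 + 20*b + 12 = b^3 + 3*b^2 - b - 3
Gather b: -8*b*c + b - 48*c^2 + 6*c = b*(1 - 8*c) - 48*c^2 + 6*c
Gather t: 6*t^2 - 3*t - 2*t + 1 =6*t^2 - 5*t + 1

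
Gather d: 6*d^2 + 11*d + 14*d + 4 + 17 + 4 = 6*d^2 + 25*d + 25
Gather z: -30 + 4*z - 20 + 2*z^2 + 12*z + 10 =2*z^2 + 16*z - 40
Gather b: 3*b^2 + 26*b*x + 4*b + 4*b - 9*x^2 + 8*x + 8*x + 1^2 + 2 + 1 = 3*b^2 + b*(26*x + 8) - 9*x^2 + 16*x + 4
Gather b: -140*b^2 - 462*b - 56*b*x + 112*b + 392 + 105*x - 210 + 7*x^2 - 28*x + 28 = -140*b^2 + b*(-56*x - 350) + 7*x^2 + 77*x + 210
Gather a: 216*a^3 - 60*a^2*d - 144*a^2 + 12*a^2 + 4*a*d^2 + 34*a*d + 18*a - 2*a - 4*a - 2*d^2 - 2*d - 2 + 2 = 216*a^3 + a^2*(-60*d - 132) + a*(4*d^2 + 34*d + 12) - 2*d^2 - 2*d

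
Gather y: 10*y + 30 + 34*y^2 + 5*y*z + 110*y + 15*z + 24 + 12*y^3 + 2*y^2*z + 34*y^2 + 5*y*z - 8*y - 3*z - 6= 12*y^3 + y^2*(2*z + 68) + y*(10*z + 112) + 12*z + 48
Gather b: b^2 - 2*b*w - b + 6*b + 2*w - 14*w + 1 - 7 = b^2 + b*(5 - 2*w) - 12*w - 6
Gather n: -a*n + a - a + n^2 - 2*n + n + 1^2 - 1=n^2 + n*(-a - 1)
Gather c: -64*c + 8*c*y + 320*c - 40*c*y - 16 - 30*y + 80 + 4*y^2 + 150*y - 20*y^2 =c*(256 - 32*y) - 16*y^2 + 120*y + 64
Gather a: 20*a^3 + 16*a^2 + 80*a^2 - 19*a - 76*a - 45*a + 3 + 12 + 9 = 20*a^3 + 96*a^2 - 140*a + 24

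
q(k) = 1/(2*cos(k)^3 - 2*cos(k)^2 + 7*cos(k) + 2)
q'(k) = (6*sin(k)*cos(k)^2 - 4*sin(k)*cos(k) + 7*sin(k))/(2*cos(k)^3 - 2*cos(k)^2 + 7*cos(k) + 2)^2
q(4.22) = -0.51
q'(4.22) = -2.33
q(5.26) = 0.19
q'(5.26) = -0.19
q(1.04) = 0.19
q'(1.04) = 0.20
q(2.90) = -0.12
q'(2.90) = 0.05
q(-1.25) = 0.25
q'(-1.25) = -0.36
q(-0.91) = 0.17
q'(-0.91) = -0.15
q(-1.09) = 0.20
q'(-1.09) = -0.23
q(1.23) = 0.24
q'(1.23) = 0.34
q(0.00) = 0.11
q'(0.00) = 0.00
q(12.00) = 0.13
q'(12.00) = -0.07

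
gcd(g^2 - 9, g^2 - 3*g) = g - 3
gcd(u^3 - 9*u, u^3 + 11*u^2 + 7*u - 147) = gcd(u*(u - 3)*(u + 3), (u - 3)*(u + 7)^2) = u - 3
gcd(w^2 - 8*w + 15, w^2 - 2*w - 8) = 1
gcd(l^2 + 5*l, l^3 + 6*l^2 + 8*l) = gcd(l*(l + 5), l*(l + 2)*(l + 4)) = l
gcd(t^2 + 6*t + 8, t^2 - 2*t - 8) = t + 2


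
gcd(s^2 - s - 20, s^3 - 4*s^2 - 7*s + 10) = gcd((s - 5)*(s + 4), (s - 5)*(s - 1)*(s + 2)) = s - 5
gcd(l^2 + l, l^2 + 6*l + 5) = l + 1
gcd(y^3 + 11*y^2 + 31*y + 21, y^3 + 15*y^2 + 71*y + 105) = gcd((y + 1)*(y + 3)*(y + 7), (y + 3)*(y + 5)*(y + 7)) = y^2 + 10*y + 21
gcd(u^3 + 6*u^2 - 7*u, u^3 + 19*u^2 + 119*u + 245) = u + 7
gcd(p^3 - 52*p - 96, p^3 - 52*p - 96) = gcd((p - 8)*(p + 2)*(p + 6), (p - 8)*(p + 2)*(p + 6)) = p^3 - 52*p - 96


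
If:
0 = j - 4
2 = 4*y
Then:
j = 4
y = 1/2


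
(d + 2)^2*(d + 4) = d^3 + 8*d^2 + 20*d + 16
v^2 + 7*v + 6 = (v + 1)*(v + 6)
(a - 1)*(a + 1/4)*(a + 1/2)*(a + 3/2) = a^4 + 5*a^3/4 - a^2 - 17*a/16 - 3/16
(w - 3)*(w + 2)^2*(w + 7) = w^4 + 8*w^3 - w^2 - 68*w - 84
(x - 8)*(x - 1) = x^2 - 9*x + 8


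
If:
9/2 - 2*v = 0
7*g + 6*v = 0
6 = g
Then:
No Solution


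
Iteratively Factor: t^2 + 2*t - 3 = (t + 3)*(t - 1)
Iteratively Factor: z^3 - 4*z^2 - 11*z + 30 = (z - 5)*(z^2 + z - 6) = (z - 5)*(z - 2)*(z + 3)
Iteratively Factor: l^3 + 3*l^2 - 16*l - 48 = (l - 4)*(l^2 + 7*l + 12) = (l - 4)*(l + 3)*(l + 4)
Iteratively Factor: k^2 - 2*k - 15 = (k + 3)*(k - 5)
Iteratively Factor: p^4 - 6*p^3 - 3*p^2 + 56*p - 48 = (p - 4)*(p^3 - 2*p^2 - 11*p + 12) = (p - 4)*(p - 1)*(p^2 - p - 12) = (p - 4)*(p - 1)*(p + 3)*(p - 4)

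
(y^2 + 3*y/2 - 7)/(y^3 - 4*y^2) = (y^2 + 3*y/2 - 7)/(y^2*(y - 4))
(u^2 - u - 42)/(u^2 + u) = (u^2 - u - 42)/(u*(u + 1))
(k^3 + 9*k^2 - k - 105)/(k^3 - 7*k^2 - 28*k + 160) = (k^2 + 4*k - 21)/(k^2 - 12*k + 32)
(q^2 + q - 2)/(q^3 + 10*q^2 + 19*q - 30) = (q + 2)/(q^2 + 11*q + 30)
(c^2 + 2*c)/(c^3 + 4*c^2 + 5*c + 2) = c/(c^2 + 2*c + 1)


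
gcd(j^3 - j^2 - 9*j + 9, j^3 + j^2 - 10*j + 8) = j - 1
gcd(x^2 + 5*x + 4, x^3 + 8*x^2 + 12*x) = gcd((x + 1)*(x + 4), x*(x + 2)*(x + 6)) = 1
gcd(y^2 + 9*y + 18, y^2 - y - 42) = y + 6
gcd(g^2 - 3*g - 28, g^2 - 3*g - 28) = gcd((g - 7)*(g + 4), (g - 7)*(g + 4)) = g^2 - 3*g - 28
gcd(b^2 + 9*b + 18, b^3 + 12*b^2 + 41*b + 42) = b + 3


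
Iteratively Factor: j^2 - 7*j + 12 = (j - 4)*(j - 3)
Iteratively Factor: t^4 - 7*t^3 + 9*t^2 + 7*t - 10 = (t - 2)*(t^3 - 5*t^2 - t + 5) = (t - 5)*(t - 2)*(t^2 - 1) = (t - 5)*(t - 2)*(t + 1)*(t - 1)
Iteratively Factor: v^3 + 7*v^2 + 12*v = (v + 3)*(v^2 + 4*v) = (v + 3)*(v + 4)*(v)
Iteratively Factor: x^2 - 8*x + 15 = (x - 5)*(x - 3)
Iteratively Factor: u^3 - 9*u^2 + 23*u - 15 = (u - 1)*(u^2 - 8*u + 15) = (u - 5)*(u - 1)*(u - 3)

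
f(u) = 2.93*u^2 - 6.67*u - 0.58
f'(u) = 5.86*u - 6.67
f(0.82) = -4.08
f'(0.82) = -1.86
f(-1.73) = 19.73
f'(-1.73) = -16.81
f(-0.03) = -0.38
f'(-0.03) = -6.85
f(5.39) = 48.59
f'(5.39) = 24.92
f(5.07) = 40.92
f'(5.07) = 23.04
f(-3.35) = 54.65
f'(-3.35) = -26.30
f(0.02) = -0.71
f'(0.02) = -6.55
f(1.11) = -4.37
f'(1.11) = -0.17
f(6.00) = 64.88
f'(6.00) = 28.49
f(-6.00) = 144.92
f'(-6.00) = -41.83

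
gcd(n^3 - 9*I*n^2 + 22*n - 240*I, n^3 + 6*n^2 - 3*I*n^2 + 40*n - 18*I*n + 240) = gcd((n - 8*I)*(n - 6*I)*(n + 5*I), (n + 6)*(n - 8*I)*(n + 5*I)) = n^2 - 3*I*n + 40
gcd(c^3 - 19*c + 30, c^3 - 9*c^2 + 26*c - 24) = c^2 - 5*c + 6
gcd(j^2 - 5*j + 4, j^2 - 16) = j - 4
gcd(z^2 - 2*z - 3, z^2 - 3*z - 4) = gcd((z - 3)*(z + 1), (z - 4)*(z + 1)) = z + 1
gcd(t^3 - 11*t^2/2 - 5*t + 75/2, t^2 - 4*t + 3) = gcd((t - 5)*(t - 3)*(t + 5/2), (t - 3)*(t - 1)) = t - 3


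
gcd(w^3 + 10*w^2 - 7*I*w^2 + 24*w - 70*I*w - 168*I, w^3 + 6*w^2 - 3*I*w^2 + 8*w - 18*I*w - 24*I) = w + 4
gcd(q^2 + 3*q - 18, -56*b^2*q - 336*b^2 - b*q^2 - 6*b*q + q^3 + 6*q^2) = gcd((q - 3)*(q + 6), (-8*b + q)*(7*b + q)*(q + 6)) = q + 6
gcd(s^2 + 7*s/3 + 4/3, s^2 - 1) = s + 1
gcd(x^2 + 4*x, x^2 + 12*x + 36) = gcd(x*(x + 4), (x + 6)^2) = 1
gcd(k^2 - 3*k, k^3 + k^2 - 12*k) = k^2 - 3*k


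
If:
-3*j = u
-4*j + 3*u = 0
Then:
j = 0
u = 0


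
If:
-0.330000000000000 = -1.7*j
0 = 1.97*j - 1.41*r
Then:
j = 0.19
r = 0.27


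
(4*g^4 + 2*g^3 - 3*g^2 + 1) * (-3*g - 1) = -12*g^5 - 10*g^4 + 7*g^3 + 3*g^2 - 3*g - 1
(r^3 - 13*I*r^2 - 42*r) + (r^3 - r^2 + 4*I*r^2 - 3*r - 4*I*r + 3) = 2*r^3 - r^2 - 9*I*r^2 - 45*r - 4*I*r + 3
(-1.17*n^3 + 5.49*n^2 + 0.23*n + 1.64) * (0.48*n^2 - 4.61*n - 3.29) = -0.5616*n^5 + 8.0289*n^4 - 21.3492*n^3 - 18.3352*n^2 - 8.3171*n - 5.3956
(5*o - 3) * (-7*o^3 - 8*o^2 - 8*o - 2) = -35*o^4 - 19*o^3 - 16*o^2 + 14*o + 6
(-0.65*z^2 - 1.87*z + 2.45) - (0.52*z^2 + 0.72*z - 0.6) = -1.17*z^2 - 2.59*z + 3.05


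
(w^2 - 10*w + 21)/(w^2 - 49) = (w - 3)/(w + 7)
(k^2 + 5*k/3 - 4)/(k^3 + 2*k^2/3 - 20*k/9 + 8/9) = 3*(3*k^2 + 5*k - 12)/(9*k^3 + 6*k^2 - 20*k + 8)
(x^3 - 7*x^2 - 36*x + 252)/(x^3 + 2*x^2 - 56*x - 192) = (x^2 - 13*x + 42)/(x^2 - 4*x - 32)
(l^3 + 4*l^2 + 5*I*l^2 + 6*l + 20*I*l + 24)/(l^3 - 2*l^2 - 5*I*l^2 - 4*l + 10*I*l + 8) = (l^2 + l*(4 + 6*I) + 24*I)/(l^2 + l*(-2 - 4*I) + 8*I)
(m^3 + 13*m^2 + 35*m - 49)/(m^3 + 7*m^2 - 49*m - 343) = (m - 1)/(m - 7)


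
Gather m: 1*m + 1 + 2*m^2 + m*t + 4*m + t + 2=2*m^2 + m*(t + 5) + t + 3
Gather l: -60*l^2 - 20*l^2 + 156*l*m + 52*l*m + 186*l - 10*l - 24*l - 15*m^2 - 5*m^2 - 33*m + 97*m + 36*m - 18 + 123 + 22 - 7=-80*l^2 + l*(208*m + 152) - 20*m^2 + 100*m + 120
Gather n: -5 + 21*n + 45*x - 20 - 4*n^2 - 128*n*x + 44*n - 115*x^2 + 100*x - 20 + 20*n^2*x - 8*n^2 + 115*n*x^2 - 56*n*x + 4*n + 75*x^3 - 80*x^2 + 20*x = n^2*(20*x - 12) + n*(115*x^2 - 184*x + 69) + 75*x^3 - 195*x^2 + 165*x - 45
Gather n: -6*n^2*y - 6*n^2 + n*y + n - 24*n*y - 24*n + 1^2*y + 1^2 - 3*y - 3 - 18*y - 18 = n^2*(-6*y - 6) + n*(-23*y - 23) - 20*y - 20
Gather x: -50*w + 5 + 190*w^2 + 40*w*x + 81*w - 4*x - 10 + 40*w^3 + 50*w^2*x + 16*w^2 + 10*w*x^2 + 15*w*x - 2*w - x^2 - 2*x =40*w^3 + 206*w^2 + 29*w + x^2*(10*w - 1) + x*(50*w^2 + 55*w - 6) - 5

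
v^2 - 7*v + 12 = (v - 4)*(v - 3)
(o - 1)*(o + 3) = o^2 + 2*o - 3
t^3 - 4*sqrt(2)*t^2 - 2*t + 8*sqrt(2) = (t - 4*sqrt(2))*(t - sqrt(2))*(t + sqrt(2))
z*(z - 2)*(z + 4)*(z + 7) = z^4 + 9*z^3 + 6*z^2 - 56*z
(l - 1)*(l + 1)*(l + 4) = l^3 + 4*l^2 - l - 4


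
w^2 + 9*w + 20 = (w + 4)*(w + 5)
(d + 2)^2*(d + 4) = d^3 + 8*d^2 + 20*d + 16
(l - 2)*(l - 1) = l^2 - 3*l + 2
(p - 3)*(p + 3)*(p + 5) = p^3 + 5*p^2 - 9*p - 45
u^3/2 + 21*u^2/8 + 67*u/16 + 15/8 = (u/2 + 1)*(u + 3/4)*(u + 5/2)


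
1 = 1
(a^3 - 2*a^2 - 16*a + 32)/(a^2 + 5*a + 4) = (a^2 - 6*a + 8)/(a + 1)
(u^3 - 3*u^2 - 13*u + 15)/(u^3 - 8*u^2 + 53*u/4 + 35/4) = 4*(u^2 + 2*u - 3)/(4*u^2 - 12*u - 7)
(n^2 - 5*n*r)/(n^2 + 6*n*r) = (n - 5*r)/(n + 6*r)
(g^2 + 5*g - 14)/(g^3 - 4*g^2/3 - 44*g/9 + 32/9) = 9*(g^2 + 5*g - 14)/(9*g^3 - 12*g^2 - 44*g + 32)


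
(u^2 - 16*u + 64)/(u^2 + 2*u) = (u^2 - 16*u + 64)/(u*(u + 2))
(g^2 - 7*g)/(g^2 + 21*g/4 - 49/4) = 4*g*(g - 7)/(4*g^2 + 21*g - 49)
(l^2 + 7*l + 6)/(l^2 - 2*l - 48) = (l + 1)/(l - 8)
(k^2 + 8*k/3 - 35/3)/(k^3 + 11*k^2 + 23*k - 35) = (k - 7/3)/(k^2 + 6*k - 7)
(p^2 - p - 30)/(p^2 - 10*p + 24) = (p + 5)/(p - 4)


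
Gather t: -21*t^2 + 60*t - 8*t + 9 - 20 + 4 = -21*t^2 + 52*t - 7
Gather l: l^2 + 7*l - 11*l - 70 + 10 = l^2 - 4*l - 60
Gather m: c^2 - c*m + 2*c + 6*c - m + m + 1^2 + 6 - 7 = c^2 - c*m + 8*c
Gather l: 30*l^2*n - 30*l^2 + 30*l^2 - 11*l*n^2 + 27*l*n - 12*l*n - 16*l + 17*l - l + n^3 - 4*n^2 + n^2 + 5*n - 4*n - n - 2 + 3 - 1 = 30*l^2*n + l*(-11*n^2 + 15*n) + n^3 - 3*n^2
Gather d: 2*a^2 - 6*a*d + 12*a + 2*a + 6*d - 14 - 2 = 2*a^2 + 14*a + d*(6 - 6*a) - 16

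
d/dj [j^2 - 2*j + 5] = 2*j - 2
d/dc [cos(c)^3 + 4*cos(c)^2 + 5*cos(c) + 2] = (3*sin(c)^2 - 8*cos(c) - 8)*sin(c)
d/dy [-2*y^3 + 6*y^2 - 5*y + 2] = -6*y^2 + 12*y - 5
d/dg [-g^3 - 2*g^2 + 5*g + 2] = -3*g^2 - 4*g + 5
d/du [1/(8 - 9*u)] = 9/(9*u - 8)^2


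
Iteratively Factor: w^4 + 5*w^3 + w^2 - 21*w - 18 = (w + 3)*(w^3 + 2*w^2 - 5*w - 6) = (w + 1)*(w + 3)*(w^2 + w - 6) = (w - 2)*(w + 1)*(w + 3)*(w + 3)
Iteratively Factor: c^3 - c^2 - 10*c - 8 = (c + 1)*(c^2 - 2*c - 8) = (c - 4)*(c + 1)*(c + 2)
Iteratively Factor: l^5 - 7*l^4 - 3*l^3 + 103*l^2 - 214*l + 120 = (l - 1)*(l^4 - 6*l^3 - 9*l^2 + 94*l - 120) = (l - 5)*(l - 1)*(l^3 - l^2 - 14*l + 24) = (l - 5)*(l - 1)*(l + 4)*(l^2 - 5*l + 6) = (l - 5)*(l - 3)*(l - 1)*(l + 4)*(l - 2)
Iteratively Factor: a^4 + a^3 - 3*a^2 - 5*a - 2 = (a - 2)*(a^3 + 3*a^2 + 3*a + 1) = (a - 2)*(a + 1)*(a^2 + 2*a + 1) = (a - 2)*(a + 1)^2*(a + 1)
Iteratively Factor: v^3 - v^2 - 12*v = (v + 3)*(v^2 - 4*v) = (v - 4)*(v + 3)*(v)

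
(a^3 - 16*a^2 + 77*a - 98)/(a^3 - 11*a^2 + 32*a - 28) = (a - 7)/(a - 2)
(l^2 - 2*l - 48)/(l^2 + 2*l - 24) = (l - 8)/(l - 4)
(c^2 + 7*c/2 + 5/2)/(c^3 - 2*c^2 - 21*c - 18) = (c + 5/2)/(c^2 - 3*c - 18)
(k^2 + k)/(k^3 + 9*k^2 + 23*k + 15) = k/(k^2 + 8*k + 15)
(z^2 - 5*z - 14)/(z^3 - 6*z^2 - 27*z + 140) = (z + 2)/(z^2 + z - 20)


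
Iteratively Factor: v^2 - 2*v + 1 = (v - 1)*(v - 1)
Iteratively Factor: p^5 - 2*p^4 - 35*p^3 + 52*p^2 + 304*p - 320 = (p - 5)*(p^4 + 3*p^3 - 20*p^2 - 48*p + 64) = (p - 5)*(p - 4)*(p^3 + 7*p^2 + 8*p - 16) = (p - 5)*(p - 4)*(p + 4)*(p^2 + 3*p - 4) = (p - 5)*(p - 4)*(p - 1)*(p + 4)*(p + 4)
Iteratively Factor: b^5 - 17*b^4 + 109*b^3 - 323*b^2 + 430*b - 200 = (b - 1)*(b^4 - 16*b^3 + 93*b^2 - 230*b + 200) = (b - 2)*(b - 1)*(b^3 - 14*b^2 + 65*b - 100) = (b - 4)*(b - 2)*(b - 1)*(b^2 - 10*b + 25) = (b - 5)*(b - 4)*(b - 2)*(b - 1)*(b - 5)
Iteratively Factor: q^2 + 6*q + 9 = (q + 3)*(q + 3)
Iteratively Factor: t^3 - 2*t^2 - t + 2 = (t - 1)*(t^2 - t - 2) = (t - 2)*(t - 1)*(t + 1)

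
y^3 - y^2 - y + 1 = (y - 1)^2*(y + 1)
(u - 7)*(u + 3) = u^2 - 4*u - 21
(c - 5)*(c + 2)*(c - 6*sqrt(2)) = c^3 - 6*sqrt(2)*c^2 - 3*c^2 - 10*c + 18*sqrt(2)*c + 60*sqrt(2)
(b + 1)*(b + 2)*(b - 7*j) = b^3 - 7*b^2*j + 3*b^2 - 21*b*j + 2*b - 14*j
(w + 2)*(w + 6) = w^2 + 8*w + 12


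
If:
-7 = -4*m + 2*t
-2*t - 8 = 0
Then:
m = -1/4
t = -4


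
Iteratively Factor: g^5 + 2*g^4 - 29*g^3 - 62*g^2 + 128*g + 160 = (g - 2)*(g^4 + 4*g^3 - 21*g^2 - 104*g - 80) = (g - 2)*(g + 1)*(g^3 + 3*g^2 - 24*g - 80) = (g - 5)*(g - 2)*(g + 1)*(g^2 + 8*g + 16) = (g - 5)*(g - 2)*(g + 1)*(g + 4)*(g + 4)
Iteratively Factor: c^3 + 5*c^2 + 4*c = (c + 1)*(c^2 + 4*c) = (c + 1)*(c + 4)*(c)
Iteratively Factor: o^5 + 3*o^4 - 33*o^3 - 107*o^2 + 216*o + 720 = (o - 5)*(o^4 + 8*o^3 + 7*o^2 - 72*o - 144) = (o - 5)*(o - 3)*(o^3 + 11*o^2 + 40*o + 48) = (o - 5)*(o - 3)*(o + 3)*(o^2 + 8*o + 16) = (o - 5)*(o - 3)*(o + 3)*(o + 4)*(o + 4)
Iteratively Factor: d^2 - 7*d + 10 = (d - 2)*(d - 5)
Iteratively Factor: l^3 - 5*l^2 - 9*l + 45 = (l + 3)*(l^2 - 8*l + 15) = (l - 5)*(l + 3)*(l - 3)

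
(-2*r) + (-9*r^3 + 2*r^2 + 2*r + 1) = -9*r^3 + 2*r^2 + 1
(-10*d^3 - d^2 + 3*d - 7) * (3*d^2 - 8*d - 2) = -30*d^5 + 77*d^4 + 37*d^3 - 43*d^2 + 50*d + 14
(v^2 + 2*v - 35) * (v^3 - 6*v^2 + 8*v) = v^5 - 4*v^4 - 39*v^3 + 226*v^2 - 280*v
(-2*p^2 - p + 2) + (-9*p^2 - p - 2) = -11*p^2 - 2*p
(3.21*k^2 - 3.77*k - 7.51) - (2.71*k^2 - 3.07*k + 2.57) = 0.5*k^2 - 0.7*k - 10.08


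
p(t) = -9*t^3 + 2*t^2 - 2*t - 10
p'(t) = -27*t^2 + 4*t - 2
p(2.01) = -79.03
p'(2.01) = -103.04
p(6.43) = -2332.80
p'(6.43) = -1092.59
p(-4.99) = 1168.04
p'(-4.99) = -694.26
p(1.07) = -20.88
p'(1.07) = -28.63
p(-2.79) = 206.61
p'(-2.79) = -223.33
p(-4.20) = 700.47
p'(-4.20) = -495.08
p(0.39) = -11.01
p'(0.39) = -4.55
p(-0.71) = -4.35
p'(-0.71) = -18.45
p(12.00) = -15298.00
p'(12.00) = -3842.00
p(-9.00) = 6731.00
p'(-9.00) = -2225.00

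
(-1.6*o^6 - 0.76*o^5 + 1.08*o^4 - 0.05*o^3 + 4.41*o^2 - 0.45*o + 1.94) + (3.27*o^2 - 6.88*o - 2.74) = -1.6*o^6 - 0.76*o^5 + 1.08*o^4 - 0.05*o^3 + 7.68*o^2 - 7.33*o - 0.8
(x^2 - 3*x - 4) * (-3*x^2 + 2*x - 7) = -3*x^4 + 11*x^3 - x^2 + 13*x + 28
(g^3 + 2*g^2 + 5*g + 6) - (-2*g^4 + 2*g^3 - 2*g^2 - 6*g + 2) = 2*g^4 - g^3 + 4*g^2 + 11*g + 4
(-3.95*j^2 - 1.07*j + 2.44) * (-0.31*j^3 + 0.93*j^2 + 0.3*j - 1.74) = 1.2245*j^5 - 3.3418*j^4 - 2.9365*j^3 + 8.8212*j^2 + 2.5938*j - 4.2456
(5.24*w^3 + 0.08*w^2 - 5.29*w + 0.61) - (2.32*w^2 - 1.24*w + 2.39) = 5.24*w^3 - 2.24*w^2 - 4.05*w - 1.78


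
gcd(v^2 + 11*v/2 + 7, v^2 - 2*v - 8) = v + 2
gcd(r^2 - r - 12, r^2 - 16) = r - 4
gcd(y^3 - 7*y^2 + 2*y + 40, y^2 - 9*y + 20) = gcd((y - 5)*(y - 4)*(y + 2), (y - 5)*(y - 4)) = y^2 - 9*y + 20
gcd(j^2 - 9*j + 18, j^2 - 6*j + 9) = j - 3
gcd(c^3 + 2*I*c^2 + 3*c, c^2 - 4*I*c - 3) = c - I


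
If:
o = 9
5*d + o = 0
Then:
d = -9/5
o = 9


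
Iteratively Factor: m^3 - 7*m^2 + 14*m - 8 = (m - 1)*(m^2 - 6*m + 8) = (m - 4)*(m - 1)*(m - 2)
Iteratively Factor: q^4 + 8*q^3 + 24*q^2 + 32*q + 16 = (q + 2)*(q^3 + 6*q^2 + 12*q + 8) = (q + 2)^2*(q^2 + 4*q + 4) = (q + 2)^3*(q + 2)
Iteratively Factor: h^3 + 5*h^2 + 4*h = (h + 4)*(h^2 + h) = (h + 1)*(h + 4)*(h)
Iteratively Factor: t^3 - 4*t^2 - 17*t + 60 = (t + 4)*(t^2 - 8*t + 15) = (t - 3)*(t + 4)*(t - 5)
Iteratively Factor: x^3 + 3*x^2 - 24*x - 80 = (x + 4)*(x^2 - x - 20) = (x - 5)*(x + 4)*(x + 4)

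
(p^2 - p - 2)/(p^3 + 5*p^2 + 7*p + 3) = (p - 2)/(p^2 + 4*p + 3)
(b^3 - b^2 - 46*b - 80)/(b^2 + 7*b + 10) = b - 8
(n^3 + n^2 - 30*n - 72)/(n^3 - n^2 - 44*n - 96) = (n - 6)/(n - 8)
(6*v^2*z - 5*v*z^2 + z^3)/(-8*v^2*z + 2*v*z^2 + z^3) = (-3*v + z)/(4*v + z)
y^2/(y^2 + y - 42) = y^2/(y^2 + y - 42)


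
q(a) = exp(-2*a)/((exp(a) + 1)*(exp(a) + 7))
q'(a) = -2*exp(-2*a)/((exp(a) + 1)*(exp(a) + 7)) - exp(-a)/((exp(a) + 1)*(exp(a) + 7)^2) - exp(-a)/((exp(a) + 1)^2*(exp(a) + 7)) = 2*(-2*exp(2*a) - 12*exp(a) - 7)*exp(-2*a)/(exp(4*a) + 16*exp(3*a) + 78*exp(2*a) + 112*exp(a) + 49)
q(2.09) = 0.00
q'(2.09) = -0.00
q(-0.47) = 0.21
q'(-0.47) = -0.51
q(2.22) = 0.00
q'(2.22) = -0.00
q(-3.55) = 167.62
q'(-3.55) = -340.60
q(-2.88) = 42.58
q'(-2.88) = -87.77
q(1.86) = 0.00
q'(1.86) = -0.00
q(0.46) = 0.02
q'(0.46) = -0.05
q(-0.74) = 0.40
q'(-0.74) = -0.95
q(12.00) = 0.00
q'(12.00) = 0.00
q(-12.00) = 3784133732.22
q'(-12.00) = -7568294036.32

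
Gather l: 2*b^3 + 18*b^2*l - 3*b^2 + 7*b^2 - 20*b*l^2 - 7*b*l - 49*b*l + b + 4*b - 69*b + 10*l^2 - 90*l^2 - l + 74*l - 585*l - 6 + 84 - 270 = 2*b^3 + 4*b^2 - 64*b + l^2*(-20*b - 80) + l*(18*b^2 - 56*b - 512) - 192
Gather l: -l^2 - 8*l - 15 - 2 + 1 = -l^2 - 8*l - 16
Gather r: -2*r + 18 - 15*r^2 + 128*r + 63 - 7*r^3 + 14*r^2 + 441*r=-7*r^3 - r^2 + 567*r + 81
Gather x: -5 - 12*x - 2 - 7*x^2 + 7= -7*x^2 - 12*x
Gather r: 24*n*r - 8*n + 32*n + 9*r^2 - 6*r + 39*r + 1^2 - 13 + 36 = 24*n + 9*r^2 + r*(24*n + 33) + 24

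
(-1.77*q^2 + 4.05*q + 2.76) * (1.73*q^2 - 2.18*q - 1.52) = -3.0621*q^4 + 10.8651*q^3 - 1.3638*q^2 - 12.1728*q - 4.1952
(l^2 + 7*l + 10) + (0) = l^2 + 7*l + 10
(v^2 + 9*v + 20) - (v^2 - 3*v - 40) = 12*v + 60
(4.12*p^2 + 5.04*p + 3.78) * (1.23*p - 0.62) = 5.0676*p^3 + 3.6448*p^2 + 1.5246*p - 2.3436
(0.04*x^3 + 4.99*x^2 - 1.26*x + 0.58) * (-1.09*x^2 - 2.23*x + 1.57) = -0.0436*x^5 - 5.5283*x^4 - 9.6915*x^3 + 10.0119*x^2 - 3.2716*x + 0.9106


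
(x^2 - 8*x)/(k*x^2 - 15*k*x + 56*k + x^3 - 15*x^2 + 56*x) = x/(k*x - 7*k + x^2 - 7*x)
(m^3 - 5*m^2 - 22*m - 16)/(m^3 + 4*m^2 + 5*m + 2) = (m - 8)/(m + 1)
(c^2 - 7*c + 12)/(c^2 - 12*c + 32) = (c - 3)/(c - 8)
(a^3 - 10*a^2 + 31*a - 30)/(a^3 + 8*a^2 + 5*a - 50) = (a^2 - 8*a + 15)/(a^2 + 10*a + 25)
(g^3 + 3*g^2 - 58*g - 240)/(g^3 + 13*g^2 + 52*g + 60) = (g - 8)/(g + 2)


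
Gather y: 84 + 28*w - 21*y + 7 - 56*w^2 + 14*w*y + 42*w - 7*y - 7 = -56*w^2 + 70*w + y*(14*w - 28) + 84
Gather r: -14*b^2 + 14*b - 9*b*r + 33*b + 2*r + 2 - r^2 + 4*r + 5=-14*b^2 + 47*b - r^2 + r*(6 - 9*b) + 7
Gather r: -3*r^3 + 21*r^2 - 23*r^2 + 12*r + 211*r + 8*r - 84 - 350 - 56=-3*r^3 - 2*r^2 + 231*r - 490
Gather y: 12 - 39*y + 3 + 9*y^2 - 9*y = 9*y^2 - 48*y + 15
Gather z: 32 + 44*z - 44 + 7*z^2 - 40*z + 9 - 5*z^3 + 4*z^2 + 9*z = -5*z^3 + 11*z^2 + 13*z - 3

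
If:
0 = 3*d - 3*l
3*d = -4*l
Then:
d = 0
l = 0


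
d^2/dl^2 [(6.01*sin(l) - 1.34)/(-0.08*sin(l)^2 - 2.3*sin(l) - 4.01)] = (0.0384639999999999*sin(l)^5 - 1.140144*sin(l)^4 - 12.384656*sin(l)^3 - 60.747886*sin(l)^2 + 122.047629*sin(l) + 124.177916)/(0.08*sin(l)^2 + 2.3*sin(l) + 4.01)^3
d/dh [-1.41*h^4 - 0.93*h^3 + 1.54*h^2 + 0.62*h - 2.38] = -5.64*h^3 - 2.79*h^2 + 3.08*h + 0.62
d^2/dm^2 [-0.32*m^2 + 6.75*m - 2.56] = -0.640000000000000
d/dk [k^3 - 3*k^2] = 3*k*(k - 2)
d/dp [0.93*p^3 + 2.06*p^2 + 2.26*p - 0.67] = 2.79*p^2 + 4.12*p + 2.26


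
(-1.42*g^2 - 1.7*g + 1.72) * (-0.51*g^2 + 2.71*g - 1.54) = 0.7242*g^4 - 2.9812*g^3 - 3.2974*g^2 + 7.2792*g - 2.6488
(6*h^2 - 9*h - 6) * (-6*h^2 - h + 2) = -36*h^4 + 48*h^3 + 57*h^2 - 12*h - 12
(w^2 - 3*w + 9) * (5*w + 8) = 5*w^3 - 7*w^2 + 21*w + 72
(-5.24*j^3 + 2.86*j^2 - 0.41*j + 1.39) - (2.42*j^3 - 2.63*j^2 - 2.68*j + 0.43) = -7.66*j^3 + 5.49*j^2 + 2.27*j + 0.96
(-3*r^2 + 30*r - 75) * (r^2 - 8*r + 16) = -3*r^4 + 54*r^3 - 363*r^2 + 1080*r - 1200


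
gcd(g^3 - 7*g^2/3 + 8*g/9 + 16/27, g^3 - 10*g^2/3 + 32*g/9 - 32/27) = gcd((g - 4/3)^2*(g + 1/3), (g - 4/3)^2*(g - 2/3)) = g^2 - 8*g/3 + 16/9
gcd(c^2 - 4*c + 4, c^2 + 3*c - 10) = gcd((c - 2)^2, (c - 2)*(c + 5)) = c - 2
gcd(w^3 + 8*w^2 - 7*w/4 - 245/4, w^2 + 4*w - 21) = w + 7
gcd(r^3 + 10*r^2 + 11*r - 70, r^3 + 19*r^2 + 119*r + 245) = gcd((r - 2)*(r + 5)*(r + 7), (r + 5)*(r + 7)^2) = r^2 + 12*r + 35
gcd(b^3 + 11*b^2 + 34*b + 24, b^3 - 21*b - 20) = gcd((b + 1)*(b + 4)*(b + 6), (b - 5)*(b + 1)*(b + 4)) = b^2 + 5*b + 4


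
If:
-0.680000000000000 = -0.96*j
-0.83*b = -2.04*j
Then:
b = 1.74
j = 0.71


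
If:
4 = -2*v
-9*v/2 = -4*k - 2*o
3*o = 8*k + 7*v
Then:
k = 1/28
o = -32/7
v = -2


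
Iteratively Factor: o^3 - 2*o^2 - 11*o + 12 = (o + 3)*(o^2 - 5*o + 4) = (o - 4)*(o + 3)*(o - 1)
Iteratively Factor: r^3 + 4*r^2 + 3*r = (r + 1)*(r^2 + 3*r) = (r + 1)*(r + 3)*(r)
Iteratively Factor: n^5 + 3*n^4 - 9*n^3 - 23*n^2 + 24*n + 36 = (n + 3)*(n^4 - 9*n^2 + 4*n + 12) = (n + 3)^2*(n^3 - 3*n^2 + 4) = (n - 2)*(n + 3)^2*(n^2 - n - 2) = (n - 2)*(n + 1)*(n + 3)^2*(n - 2)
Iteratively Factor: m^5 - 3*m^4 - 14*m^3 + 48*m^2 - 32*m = (m - 1)*(m^4 - 2*m^3 - 16*m^2 + 32*m) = m*(m - 1)*(m^3 - 2*m^2 - 16*m + 32) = m*(m - 2)*(m - 1)*(m^2 - 16) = m*(m - 4)*(m - 2)*(m - 1)*(m + 4)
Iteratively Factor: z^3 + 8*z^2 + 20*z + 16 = (z + 2)*(z^2 + 6*z + 8) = (z + 2)^2*(z + 4)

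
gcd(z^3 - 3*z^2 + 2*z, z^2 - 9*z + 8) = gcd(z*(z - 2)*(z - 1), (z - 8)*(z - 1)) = z - 1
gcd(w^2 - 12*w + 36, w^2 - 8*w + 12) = w - 6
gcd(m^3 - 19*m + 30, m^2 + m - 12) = m - 3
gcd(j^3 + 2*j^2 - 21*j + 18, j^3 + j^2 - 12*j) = j - 3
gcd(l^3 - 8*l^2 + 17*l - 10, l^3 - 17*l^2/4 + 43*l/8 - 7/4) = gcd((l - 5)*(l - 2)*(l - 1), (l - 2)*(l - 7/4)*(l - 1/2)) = l - 2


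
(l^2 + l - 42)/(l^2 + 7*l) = (l - 6)/l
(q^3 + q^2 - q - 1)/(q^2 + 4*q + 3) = (q^2 - 1)/(q + 3)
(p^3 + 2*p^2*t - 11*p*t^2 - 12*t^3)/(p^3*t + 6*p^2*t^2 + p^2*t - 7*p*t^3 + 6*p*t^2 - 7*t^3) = (p^3 + 2*p^2*t - 11*p*t^2 - 12*t^3)/(t*(p^3 + 6*p^2*t + p^2 - 7*p*t^2 + 6*p*t - 7*t^2))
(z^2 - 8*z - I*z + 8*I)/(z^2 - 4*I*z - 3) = (z - 8)/(z - 3*I)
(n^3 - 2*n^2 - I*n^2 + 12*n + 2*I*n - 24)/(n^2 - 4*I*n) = n - 2 + 3*I - 6*I/n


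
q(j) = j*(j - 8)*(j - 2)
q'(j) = j*(j - 8) + j*(j - 2) + (j - 8)*(j - 2)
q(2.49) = -6.72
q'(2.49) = -15.20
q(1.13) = 6.75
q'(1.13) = -2.77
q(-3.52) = -223.84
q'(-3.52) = 123.57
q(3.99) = -31.84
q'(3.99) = -16.04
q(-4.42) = -352.43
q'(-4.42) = 163.01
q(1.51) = 4.80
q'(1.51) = -7.36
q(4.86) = -43.64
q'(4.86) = -10.34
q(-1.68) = -59.85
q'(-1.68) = 58.07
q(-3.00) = -165.00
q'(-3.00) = 103.00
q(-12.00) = -3360.00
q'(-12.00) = 688.00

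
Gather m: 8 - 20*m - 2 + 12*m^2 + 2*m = 12*m^2 - 18*m + 6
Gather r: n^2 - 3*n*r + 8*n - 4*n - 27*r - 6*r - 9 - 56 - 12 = n^2 + 4*n + r*(-3*n - 33) - 77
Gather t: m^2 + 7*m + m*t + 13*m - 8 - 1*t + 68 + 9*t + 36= m^2 + 20*m + t*(m + 8) + 96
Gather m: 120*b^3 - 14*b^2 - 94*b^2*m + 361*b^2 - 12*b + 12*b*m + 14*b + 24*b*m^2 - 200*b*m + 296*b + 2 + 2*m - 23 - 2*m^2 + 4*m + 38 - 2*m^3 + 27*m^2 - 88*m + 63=120*b^3 + 347*b^2 + 298*b - 2*m^3 + m^2*(24*b + 25) + m*(-94*b^2 - 188*b - 82) + 80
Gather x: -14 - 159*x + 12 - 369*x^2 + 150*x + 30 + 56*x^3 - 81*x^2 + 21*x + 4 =56*x^3 - 450*x^2 + 12*x + 32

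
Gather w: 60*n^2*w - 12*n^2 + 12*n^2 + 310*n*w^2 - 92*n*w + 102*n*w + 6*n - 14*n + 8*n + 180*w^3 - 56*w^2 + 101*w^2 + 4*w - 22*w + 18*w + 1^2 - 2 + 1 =180*w^3 + w^2*(310*n + 45) + w*(60*n^2 + 10*n)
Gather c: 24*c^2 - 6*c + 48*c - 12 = 24*c^2 + 42*c - 12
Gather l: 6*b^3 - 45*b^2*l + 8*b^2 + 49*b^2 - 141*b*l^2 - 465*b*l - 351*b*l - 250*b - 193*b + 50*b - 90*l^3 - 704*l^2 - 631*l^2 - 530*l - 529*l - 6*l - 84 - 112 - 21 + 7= 6*b^3 + 57*b^2 - 393*b - 90*l^3 + l^2*(-141*b - 1335) + l*(-45*b^2 - 816*b - 1065) - 210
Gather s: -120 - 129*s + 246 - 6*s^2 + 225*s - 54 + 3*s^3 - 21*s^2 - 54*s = 3*s^3 - 27*s^2 + 42*s + 72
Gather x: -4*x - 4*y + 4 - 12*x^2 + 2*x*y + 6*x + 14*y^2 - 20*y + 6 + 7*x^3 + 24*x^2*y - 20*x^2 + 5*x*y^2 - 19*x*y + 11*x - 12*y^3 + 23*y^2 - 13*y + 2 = 7*x^3 + x^2*(24*y - 32) + x*(5*y^2 - 17*y + 13) - 12*y^3 + 37*y^2 - 37*y + 12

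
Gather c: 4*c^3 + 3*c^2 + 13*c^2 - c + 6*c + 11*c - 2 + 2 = 4*c^3 + 16*c^2 + 16*c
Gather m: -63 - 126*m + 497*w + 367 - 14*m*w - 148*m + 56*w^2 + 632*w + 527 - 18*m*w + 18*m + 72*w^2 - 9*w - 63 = m*(-32*w - 256) + 128*w^2 + 1120*w + 768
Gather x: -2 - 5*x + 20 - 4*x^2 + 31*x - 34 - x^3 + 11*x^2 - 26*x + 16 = -x^3 + 7*x^2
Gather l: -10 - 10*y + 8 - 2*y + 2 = -12*y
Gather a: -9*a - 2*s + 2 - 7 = -9*a - 2*s - 5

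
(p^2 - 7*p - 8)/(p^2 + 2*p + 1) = (p - 8)/(p + 1)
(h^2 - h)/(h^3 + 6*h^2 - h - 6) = h/(h^2 + 7*h + 6)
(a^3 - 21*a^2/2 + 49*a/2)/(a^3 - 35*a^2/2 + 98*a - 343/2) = a/(a - 7)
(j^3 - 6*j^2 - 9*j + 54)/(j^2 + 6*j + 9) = (j^2 - 9*j + 18)/(j + 3)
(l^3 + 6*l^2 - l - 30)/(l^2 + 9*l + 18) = (l^2 + 3*l - 10)/(l + 6)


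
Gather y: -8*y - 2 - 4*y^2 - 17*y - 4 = -4*y^2 - 25*y - 6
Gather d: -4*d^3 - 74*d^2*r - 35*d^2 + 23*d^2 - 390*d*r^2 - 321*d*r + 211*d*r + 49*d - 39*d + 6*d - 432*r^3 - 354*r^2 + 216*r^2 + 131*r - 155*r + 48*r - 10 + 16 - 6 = -4*d^3 + d^2*(-74*r - 12) + d*(-390*r^2 - 110*r + 16) - 432*r^3 - 138*r^2 + 24*r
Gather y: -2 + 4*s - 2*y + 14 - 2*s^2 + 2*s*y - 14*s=-2*s^2 - 10*s + y*(2*s - 2) + 12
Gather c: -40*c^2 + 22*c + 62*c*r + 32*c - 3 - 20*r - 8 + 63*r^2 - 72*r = -40*c^2 + c*(62*r + 54) + 63*r^2 - 92*r - 11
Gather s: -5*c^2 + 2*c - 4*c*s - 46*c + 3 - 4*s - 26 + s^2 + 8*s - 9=-5*c^2 - 44*c + s^2 + s*(4 - 4*c) - 32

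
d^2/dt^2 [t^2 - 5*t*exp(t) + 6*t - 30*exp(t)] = -5*t*exp(t) - 40*exp(t) + 2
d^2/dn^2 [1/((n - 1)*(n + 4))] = 2*((n - 1)^2 + (n - 1)*(n + 4) + (n + 4)^2)/((n - 1)^3*(n + 4)^3)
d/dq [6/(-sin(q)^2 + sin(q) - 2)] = 6*(2*sin(q) - 1)*cos(q)/(sin(q)^2 - sin(q) + 2)^2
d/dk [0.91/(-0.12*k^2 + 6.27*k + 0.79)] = (0.2184*k - 5.7057)/(-0.12*k^2 + 6.27*k + 0.79)^2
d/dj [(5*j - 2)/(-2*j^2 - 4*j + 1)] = (10*j^2 - 8*j - 3)/(4*j^4 + 16*j^3 + 12*j^2 - 8*j + 1)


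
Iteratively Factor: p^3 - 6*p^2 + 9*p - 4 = (p - 4)*(p^2 - 2*p + 1) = (p - 4)*(p - 1)*(p - 1)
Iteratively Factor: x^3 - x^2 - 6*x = (x + 2)*(x^2 - 3*x) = (x - 3)*(x + 2)*(x)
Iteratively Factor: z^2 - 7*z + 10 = (z - 5)*(z - 2)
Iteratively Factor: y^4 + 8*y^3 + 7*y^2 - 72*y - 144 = (y + 4)*(y^3 + 4*y^2 - 9*y - 36) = (y - 3)*(y + 4)*(y^2 + 7*y + 12) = (y - 3)*(y + 3)*(y + 4)*(y + 4)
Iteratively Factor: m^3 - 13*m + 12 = (m - 3)*(m^2 + 3*m - 4) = (m - 3)*(m - 1)*(m + 4)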